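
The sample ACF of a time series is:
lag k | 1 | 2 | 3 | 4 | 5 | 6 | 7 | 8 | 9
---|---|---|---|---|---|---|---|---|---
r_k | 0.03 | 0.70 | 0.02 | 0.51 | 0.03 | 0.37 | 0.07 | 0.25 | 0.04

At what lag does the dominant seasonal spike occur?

The largest autocorrelation is r_2 = 0.70, with weaker echoes at lags 4 (0.51), 6 (0.37) and 8 (0.25); the remaining lags stay at or below 0.07.
The dominant spike at lag 2 indicates a seasonal period of 2.

2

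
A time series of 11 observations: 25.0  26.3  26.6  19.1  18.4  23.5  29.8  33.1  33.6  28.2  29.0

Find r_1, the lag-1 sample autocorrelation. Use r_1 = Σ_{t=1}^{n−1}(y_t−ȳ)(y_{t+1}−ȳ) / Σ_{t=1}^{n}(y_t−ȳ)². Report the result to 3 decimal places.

0.647

Mean ȳ = (25.0 + 26.3 + 26.6 + 19.1 + 18.4 + 23.5 + 29.8 + 33.1 + 33.6 + 28.2 + 29.0)/11 = 26.6000
Numerator Σ_{t=1}^{10}(y_t−ȳ)(y_{t+1}−ȳ) = 158.8200
Denominator Σ(y_t−ȳ)² = 245.5600
r_1 = 158.8200 / 245.5600 = 0.647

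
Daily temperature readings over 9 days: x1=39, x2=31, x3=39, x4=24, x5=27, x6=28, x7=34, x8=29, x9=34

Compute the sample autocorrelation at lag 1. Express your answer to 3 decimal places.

Mean x̄ = (39 + 31 + 39 + 24 + 27 + 28 + 34 + 29 + 34)/9 = 31.6667
Numerator Σ_{t=1}^{8}(x_t−x̄)(x_{t+1}−x̄) = -34.1111
Denominator Σ(x_t−x̄)² = 220.0000
r_1 = -34.1111 / 220.0000 = -0.155

-0.155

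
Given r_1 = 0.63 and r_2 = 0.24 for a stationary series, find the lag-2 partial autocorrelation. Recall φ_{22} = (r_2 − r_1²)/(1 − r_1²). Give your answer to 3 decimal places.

-0.260

φ_{22} = (r_2 − r_1²) / (1 − r_1²)
r_1² = (0.63)² = 0.3969
Numerator = 0.24 − 0.3969 = -0.1569; denominator = 1 − 0.3969 = 0.6031
φ_{22} = -0.1569 / 0.6031 = -0.260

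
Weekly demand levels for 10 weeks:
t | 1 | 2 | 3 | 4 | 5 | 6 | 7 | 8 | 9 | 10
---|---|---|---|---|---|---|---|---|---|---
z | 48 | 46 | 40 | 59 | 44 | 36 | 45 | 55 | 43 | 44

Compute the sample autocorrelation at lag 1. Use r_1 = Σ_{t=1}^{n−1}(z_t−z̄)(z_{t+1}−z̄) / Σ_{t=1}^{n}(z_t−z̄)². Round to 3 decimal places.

Mean z̄ = (48 + 46 + 40 + 59 + 44 + 36 + 45 + 55 + 43 + 44)/10 = 46.0000
Numerator Σ_{t=1}^{9}(z_t−z̄)(z_{t+1}−z̄) = -104.0000
Denominator Σ(z_t−z̄)² = 408.0000
r_1 = -104.0000 / 408.0000 = -0.255

-0.255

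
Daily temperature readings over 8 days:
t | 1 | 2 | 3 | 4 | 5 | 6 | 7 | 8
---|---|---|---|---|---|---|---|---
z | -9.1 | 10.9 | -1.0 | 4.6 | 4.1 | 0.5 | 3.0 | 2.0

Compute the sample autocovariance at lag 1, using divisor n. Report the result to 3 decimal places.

Mean z̄ = (-9.1 + 10.9 − 1.0 + 4.6 + 4.1 + 0.5 + 3.0 + 2.0)/8 = 1.8750
Σ_{t=1}^{7}(z_t−z̄)(z_{t+1}−z̄) = -131.2331
γ_1 = -131.2331 / 8 = -16.404

-16.404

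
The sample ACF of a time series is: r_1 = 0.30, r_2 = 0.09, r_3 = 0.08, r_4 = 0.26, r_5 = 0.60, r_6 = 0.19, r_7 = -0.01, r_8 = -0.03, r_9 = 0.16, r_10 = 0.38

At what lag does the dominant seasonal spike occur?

The largest autocorrelation is r_5 = 0.60, with a weaker echo at lag 10 (0.38); the remaining lags stay at or below 0.30. The elevated value at lag 1 (0.30), dropping to 0.09 at lag 2, reflects decaying short-term dependence rather than seasonality.
The dominant spike at lag 5 indicates a seasonal period of 5.

5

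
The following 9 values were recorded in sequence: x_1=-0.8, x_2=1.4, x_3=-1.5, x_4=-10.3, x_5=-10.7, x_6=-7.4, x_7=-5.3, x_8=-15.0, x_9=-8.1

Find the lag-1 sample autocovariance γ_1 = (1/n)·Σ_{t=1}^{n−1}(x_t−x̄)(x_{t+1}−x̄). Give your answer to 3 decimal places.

9.764

Mean x̄ = (-0.8 + 1.4 − 1.5 − 10.3 − 10.7 − 7.4 − 5.3 − 15.0 − 8.1)/9 = -6.4111
Σ_{t=1}^{8}(x_t−x̄)(x_{t+1}−x̄) = 87.8754
γ_1 = 87.8754 / 9 = 9.764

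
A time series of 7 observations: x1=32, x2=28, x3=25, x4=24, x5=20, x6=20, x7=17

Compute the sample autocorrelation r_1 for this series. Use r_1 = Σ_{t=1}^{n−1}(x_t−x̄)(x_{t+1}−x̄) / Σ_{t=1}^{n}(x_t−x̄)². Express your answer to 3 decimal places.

0.490

Mean x̄ = (32 + 28 + 25 + 24 + 20 + 20 + 17)/7 = 23.7143
Deviations from mean: 8.2857, 4.2857, 1.2857, 0.2857, -3.7143, -3.7143, -6.7143
Numerator Σ_{t=1}^{6}(x_t−x̄)(x_{t+1}−x̄) = 79.0612
Denominator Σ(x_t−x̄)² = 161.4286
r_1 = 79.0612 / 161.4286 = 0.490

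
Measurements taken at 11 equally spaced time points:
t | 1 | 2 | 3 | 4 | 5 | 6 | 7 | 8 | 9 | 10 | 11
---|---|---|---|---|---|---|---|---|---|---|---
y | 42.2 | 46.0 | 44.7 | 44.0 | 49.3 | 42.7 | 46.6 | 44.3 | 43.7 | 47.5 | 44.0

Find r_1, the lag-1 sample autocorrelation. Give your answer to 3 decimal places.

-0.583

Mean ȳ = (42.2 + 46.0 + 44.7 + 44.0 + 49.3 + 42.7 + 46.6 + 44.3 + 43.7 + 47.5 + 44.0)/11 = 45.0000
Numerator Σ_{t=1}^{10}(y_t−ȳ)(y_{t+1}−ȳ) = -26.6300
Denominator Σ(y_t−ȳ)² = 45.7000
r_1 = -26.6300 / 45.7000 = -0.583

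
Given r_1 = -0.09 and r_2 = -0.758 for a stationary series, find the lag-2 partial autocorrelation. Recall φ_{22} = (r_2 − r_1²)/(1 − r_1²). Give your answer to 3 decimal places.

φ_{22} = (r_2 − r_1²) / (1 − r_1²)
r_1² = (-0.09)² = 0.0081
Numerator = -0.758 − 0.0081 = -0.7661; denominator = 1 − 0.0081 = 0.9919
φ_{22} = -0.7661 / 0.9919 = -0.772

-0.772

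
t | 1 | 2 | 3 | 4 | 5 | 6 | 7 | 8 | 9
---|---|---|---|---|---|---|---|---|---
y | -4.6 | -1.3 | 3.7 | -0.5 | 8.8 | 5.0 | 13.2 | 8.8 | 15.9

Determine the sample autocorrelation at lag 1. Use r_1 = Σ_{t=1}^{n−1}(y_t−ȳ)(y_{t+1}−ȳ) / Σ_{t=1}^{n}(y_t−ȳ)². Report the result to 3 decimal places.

0.335

Mean ȳ = (-4.6 − 1.3 + 3.7 − 0.5 + 8.8 + 5.0 + 13.2 + 8.8 + 15.9)/9 = 5.4444
Numerator Σ_{t=1}^{8}(y_t−ȳ)(y_{t+1}−ȳ) = 126.1025
Denominator Σ(y_t−ȳ)² = 376.9422
r_1 = 126.1025 / 376.9422 = 0.335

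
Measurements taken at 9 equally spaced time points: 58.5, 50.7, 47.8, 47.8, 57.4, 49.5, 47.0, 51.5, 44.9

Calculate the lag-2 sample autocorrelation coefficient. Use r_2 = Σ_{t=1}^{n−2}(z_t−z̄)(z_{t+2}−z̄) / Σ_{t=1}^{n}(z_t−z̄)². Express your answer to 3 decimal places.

-0.253

Mean z̄ = (58.5 + 50.7 + 47.8 + 47.8 + 57.4 + 49.5 + 47.0 + 51.5 + 44.9)/9 = 50.5667
Numerator Σ_{t=1}^{7}(z_t−z̄)(z_{t+2}−z̄) = -43.4289
Denominator Σ(z_t−z̄)² = 171.8000
r_2 = -43.4289 / 171.8000 = -0.253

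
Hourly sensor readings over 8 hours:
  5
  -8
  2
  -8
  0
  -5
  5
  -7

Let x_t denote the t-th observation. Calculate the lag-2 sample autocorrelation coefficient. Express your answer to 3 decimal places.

0.531

Mean x̄ = (5 − 8 + 2 − 8 + 0 − 5 + 5 − 7)/8 = -2.0000
Numerator Σ_{t=1}^{6}(x_t−x̄)(x_{t+2}−x̄) = 119.0000
Denominator Σ(x_t−x̄)² = 224.0000
r_2 = 119.0000 / 224.0000 = 0.531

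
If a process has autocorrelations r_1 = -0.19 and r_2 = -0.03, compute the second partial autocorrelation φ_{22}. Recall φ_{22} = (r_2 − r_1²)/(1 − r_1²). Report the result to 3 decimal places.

-0.069

φ_{22} = (r_2 − r_1²) / (1 − r_1²)
r_1² = (-0.19)² = 0.0361
Numerator = -0.03 − 0.0361 = -0.0661; denominator = 1 − 0.0361 = 0.9639
φ_{22} = -0.0661 / 0.9639 = -0.069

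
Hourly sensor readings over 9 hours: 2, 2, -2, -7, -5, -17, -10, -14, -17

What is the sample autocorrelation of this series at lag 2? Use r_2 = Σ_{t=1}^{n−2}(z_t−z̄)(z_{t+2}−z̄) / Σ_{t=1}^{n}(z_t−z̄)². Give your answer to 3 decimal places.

0.325

Mean z̄ = (2 + 2 − 2 − 7 − 5 − 17 − 10 − 14 − 17)/9 = -7.5556
Numerator Σ_{t=1}^{7}(z_t−z̄)(z_{t+2}−z̄) = 145.0494
Denominator Σ(z_t−z̄)² = 446.2222
r_2 = 145.0494 / 446.2222 = 0.325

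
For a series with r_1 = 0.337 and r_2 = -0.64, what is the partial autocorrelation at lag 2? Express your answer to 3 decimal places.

φ_{22} = (r_2 − r_1²) / (1 − r_1²)
r_1² = (0.337)² = 0.113569
Numerator = -0.64 − 0.1136 = -0.7536; denominator = 1 − 0.1136 = 0.8864
φ_{22} = -0.7536 / 0.8864 = -0.850

-0.850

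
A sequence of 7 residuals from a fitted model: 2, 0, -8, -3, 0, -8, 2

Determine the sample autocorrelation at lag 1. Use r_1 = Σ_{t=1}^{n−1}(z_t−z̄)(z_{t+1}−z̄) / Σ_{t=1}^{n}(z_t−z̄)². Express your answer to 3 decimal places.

Mean z̄ = (2 + 0 − 8 − 3 + 0 − 8 + 2)/7 = -2.1429
Deviations from mean: 4.1429, 2.1429, -5.8571, -0.8571, 2.1429, -5.8571, 4.1429
Numerator Σ_{t=1}^{6}(z_t−z̄)(z_{t+1}−z̄) = -37.3061
Denominator Σ(z_t−z̄)² = 112.8571
r_1 = -37.3061 / 112.8571 = -0.331

-0.331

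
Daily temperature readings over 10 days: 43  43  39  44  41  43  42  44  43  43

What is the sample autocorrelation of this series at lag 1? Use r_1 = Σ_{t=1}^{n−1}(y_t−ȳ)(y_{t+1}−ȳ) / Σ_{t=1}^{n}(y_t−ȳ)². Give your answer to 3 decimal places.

Mean ȳ = (43 + 43 + 39 + 44 + 41 + 43 + 42 + 44 + 43 + 43)/10 = 42.5000
Numerator Σ_{t=1}^{9}(y_t−ȳ)(y_{t+1}−ȳ) = -9.7500
Denominator Σ(y_t−ȳ)² = 20.5000
r_1 = -9.7500 / 20.5000 = -0.476

-0.476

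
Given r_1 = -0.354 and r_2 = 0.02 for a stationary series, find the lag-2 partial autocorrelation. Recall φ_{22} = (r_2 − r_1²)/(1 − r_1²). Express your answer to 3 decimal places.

φ_{22} = (r_2 − r_1²) / (1 − r_1²)
r_1² = (-0.354)² = 0.125316
Numerator = 0.02 − 0.1253 = -0.1053; denominator = 1 − 0.1253 = 0.8747
φ_{22} = -0.1053 / 0.8747 = -0.120

-0.120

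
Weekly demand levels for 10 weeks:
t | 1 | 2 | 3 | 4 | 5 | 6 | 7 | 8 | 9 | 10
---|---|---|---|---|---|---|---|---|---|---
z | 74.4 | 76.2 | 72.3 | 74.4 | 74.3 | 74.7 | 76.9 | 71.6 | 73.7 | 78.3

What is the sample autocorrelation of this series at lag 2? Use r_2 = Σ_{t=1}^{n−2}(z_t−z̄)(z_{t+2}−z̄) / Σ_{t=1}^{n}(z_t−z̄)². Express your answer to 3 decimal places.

Mean z̄ = (74.4 + 76.2 + 72.3 + 74.4 + 74.3 + 74.7 + 76.9 + 71.6 + 73.7 + 78.3)/10 = 74.6800
Numerator Σ_{t=1}^{8}(z_t−z̄)(z_{t+2}−z̄) = -13.0908
Denominator Σ(z_t−z̄)² = 36.7560
r_2 = -13.0908 / 36.7560 = -0.356

-0.356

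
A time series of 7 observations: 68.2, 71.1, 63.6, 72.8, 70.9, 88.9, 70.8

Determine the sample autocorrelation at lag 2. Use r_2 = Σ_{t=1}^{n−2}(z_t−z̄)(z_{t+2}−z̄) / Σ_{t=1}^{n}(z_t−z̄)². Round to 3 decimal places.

0.155

Mean z̄ = (68.2 + 71.1 + 63.6 + 72.8 + 70.9 + 88.9 + 70.8)/7 = 72.3286
Deviations from mean: -4.1286, -1.2286, -8.7286, 0.4714, -1.4286, 16.5714, -1.5286
Numerator Σ_{t=1}^{5}(z_t−z̄)(z_{t+2}−z̄) = 57.9227
Denominator Σ(z_t−z̄)² = 373.9543
r_2 = 57.9227 / 373.9543 = 0.155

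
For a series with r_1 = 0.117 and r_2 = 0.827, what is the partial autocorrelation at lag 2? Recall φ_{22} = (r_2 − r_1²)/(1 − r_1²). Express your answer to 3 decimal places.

0.825

φ_{22} = (r_2 − r_1²) / (1 − r_1²)
r_1² = (0.117)² = 0.013689
Numerator = 0.827 − 0.0137 = 0.8133; denominator = 1 − 0.0137 = 0.9863
φ_{22} = 0.8133 / 0.9863 = 0.825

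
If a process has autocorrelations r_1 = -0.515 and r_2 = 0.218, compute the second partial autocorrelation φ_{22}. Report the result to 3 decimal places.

φ_{22} = (r_2 − r_1²) / (1 − r_1²)
r_1² = (-0.515)² = 0.265225
Numerator = 0.218 − 0.2652 = -0.0472; denominator = 1 − 0.2652 = 0.7348
φ_{22} = -0.0472 / 0.7348 = -0.064

-0.064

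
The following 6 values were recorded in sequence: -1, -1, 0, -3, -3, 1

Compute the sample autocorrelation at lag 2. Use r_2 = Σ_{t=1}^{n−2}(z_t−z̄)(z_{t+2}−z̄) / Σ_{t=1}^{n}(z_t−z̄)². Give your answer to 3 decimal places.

Mean z̄ = (-1 − 1 + 0 − 3 − 3 + 1)/6 = -1.1667
Deviations from mean: 0.1667, 0.1667, 1.1667, -1.8333, -1.8333, 2.1667
Σ(z_t−z̄)(z_{t+2}−z̄) = (0.1944) + (-0.3056) + (-2.1389) + (-3.9722) = -6.2222
Denominator Σ(z_t−z̄)² = 12.8333
r_2 = -6.2222 / 12.8333 = -0.485

-0.485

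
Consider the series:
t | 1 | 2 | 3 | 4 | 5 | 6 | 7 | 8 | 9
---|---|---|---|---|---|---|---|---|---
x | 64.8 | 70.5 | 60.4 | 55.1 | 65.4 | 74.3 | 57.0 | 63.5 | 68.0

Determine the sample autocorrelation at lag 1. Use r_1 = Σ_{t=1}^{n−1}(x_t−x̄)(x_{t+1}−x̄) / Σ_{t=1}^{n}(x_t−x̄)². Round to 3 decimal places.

Mean x̄ = (64.8 + 70.5 + 60.4 + 55.1 + 65.4 + 74.3 + 57.0 + 63.5 + 68.0)/9 = 64.3333
Numerator Σ_{t=1}^{8}(x_t−x̄)(x_{t+1}−x̄) = -54.3111
Denominator Σ(x_t−x̄)² = 307.3600
r_1 = -54.3111 / 307.3600 = -0.177

-0.177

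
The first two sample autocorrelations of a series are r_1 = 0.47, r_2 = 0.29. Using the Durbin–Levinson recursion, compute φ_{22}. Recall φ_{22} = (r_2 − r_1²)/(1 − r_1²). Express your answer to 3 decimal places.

φ_{22} = (r_2 − r_1²) / (1 − r_1²)
r_1² = (0.47)² = 0.2209
Numerator = 0.29 − 0.2209 = 0.0691; denominator = 1 − 0.2209 = 0.7791
φ_{22} = 0.0691 / 0.7791 = 0.089

0.089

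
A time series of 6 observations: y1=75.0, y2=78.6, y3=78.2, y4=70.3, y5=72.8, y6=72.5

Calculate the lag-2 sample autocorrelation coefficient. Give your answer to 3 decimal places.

Mean ȳ = (75.0 + 78.6 + 78.2 + 70.3 + 72.8 + 72.5)/6 = 74.5667
Σ(y_t−ȳ)(y_{t+2}−ȳ) = (1.5744) + (-17.2089) + (-6.4189) + (8.8178) = -13.2356
Denominator Σ(y_t−ȳ)² = 55.2533
r_2 = -13.2356 / 55.2533 = -0.240

-0.240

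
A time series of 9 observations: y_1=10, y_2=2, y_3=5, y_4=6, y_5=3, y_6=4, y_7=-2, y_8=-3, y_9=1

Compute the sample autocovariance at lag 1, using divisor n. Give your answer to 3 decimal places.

3.702

Mean ȳ = (10 + 2 + 5 + 6 + 3 + 4 − 2 − 3 + 1)/9 = 2.8889
Σ_{t=1}^{8}(y_t−ȳ)(y_{t+1}−ȳ) = 33.3210
γ_1 = 33.3210 / 9 = 3.702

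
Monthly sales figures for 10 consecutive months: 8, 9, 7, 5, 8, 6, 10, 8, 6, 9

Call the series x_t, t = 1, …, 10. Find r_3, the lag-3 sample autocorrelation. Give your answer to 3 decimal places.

Mean x̄ = (8 + 9 + 7 + 5 + 8 + 6 + 10 + 8 + 6 + 9)/10 = 7.6000
Numerator Σ_{t=1}^{7}(x_t−x̄)(x_{t+3}−x̄) = 0.3200
Denominator Σ(x_t−x̄)² = 22.4000
r_3 = 0.3200 / 22.4000 = 0.014

0.014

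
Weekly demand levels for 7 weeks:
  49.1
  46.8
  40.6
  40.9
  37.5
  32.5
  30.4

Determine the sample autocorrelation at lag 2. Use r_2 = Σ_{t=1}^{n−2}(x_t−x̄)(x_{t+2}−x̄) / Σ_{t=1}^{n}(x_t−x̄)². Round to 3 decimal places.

Mean x̄ = (49.1 + 46.8 + 40.6 + 40.9 + 37.5 + 32.5 + 30.4)/7 = 39.6857
Deviations from mean: 9.4143, 7.1143, 0.9143, 1.2143, -2.1857, -7.1857, -9.2857
Σ(x_t−x̄)(x_{t+2}−x̄) = (8.6073) + (8.6388) + (-1.9984) + (-8.7255) + (20.2959) = 26.8182
Denominator Σ(x_t−x̄)² = 284.1886
r_2 = 26.8182 / 284.1886 = 0.094

0.094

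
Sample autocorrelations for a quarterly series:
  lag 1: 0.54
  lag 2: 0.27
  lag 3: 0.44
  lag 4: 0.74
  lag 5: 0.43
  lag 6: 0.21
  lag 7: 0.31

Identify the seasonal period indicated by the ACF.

4

The largest autocorrelation is r_4 = 0.74; the remaining lags stay at or below 0.54. The elevated value at lag 1 (0.54), dropping to 0.27 at lag 2, reflects decaying short-term dependence rather than seasonality.
The dominant spike at lag 4 indicates a seasonal period of 4.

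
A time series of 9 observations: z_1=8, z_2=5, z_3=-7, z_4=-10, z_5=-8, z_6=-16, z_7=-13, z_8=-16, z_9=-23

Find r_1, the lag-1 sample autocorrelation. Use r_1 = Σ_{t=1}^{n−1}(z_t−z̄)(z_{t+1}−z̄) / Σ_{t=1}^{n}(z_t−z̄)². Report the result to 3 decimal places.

0.512

Mean z̄ = (8 + 5 − 7 − 10 − 8 − 16 − 13 − 16 − 23)/9 = -8.8889
Numerator Σ_{t=1}^{8}(z_t−z̄)(z_{t+1}−z̄) = 410.2099
Denominator Σ(z_t−z̄)² = 800.8889
r_1 = 410.2099 / 800.8889 = 0.512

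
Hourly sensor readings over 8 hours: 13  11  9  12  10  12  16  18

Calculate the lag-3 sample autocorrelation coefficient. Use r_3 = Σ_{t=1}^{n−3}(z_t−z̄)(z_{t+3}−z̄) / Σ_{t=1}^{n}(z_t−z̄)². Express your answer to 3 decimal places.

-0.155

Mean z̄ = (13 + 11 + 9 + 12 + 10 + 12 + 16 + 18)/8 = 12.6250
Deviations from mean: 0.3750, -1.6250, -3.6250, -0.6250, -2.6250, -0.6250, 3.3750, 5.3750
Σ(z_t−z̄)(z_{t+3}−z̄) = (-0.2344) + (4.2656) + (2.2656) + (-2.1094) + (-14.1094) = -9.9219
Denominator Σ(z_t−z̄)² = 63.8750
r_3 = -9.9219 / 63.8750 = -0.155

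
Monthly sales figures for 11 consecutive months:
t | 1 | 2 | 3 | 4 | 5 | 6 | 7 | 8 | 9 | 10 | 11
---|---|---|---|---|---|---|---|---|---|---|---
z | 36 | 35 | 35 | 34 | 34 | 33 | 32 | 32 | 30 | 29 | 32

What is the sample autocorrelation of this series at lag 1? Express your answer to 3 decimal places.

0.697

Mean z̄ = (36 + 35 + 35 + 34 + 34 + 33 + 32 + 32 + 30 + 29 + 32)/11 = 32.9091
Numerator Σ_{t=1}^{10}(z_t−z̄)(z_{t+1}−z̄) = 32.7190
Denominator Σ(z_t−z̄)² = 46.9091
r_1 = 32.7190 / 46.9091 = 0.697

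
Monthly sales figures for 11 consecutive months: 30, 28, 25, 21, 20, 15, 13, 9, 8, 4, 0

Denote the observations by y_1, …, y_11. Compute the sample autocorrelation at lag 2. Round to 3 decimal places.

0.455

Mean ȳ = (30 + 28 + 25 + 21 + 20 + 15 + 13 + 9 + 8 + 4 + 0)/11 = 15.7273
Numerator Σ_{t=1}^{9}(y_t−ȳ)(y_{t+2}−ȳ) = 447.5785
Denominator Σ(y_t−ȳ)² = 984.1818
r_2 = 447.5785 / 984.1818 = 0.455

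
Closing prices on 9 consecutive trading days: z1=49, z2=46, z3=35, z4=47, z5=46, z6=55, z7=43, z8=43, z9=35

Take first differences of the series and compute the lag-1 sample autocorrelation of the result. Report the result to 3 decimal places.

First differences Δz: -3, -11, 12, -1, 9, -12, 0, -8
Mean of differences = -1.7500
Numerator Σ(Δz_t−Δz̄)(Δz_{t+1}−Δz̄) = -236.3125
Denominator Σ(Δz_t−Δz̄)² = 539.5000
r_1(Δz) = -236.3125 / 539.5000 = -0.438

-0.438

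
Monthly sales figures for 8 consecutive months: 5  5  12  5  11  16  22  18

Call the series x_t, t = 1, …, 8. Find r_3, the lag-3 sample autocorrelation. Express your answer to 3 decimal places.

-0.074

Mean x̄ = (5 + 5 + 12 + 5 + 11 + 16 + 22 + 18)/8 = 11.7500
Σ(x_t−x̄)(x_{t+3}−x̄) = (45.5625) + (5.0625) + (1.0625) + (-69.1875) + (-4.6875) = -22.1875
Denominator Σ(x_t−x̄)² = 299.5000
r_3 = -22.1875 / 299.5000 = -0.074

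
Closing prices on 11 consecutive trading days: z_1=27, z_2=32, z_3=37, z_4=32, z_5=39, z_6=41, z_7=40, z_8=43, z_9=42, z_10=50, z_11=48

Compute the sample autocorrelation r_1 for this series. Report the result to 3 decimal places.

0.547

Mean z̄ = (27 + 32 + 37 + 32 + 39 + 41 + 40 + 43 + 42 + 50 + 48)/11 = 39.1818
Numerator Σ_{t=1}^{10}(z_t−z̄)(z_{t+1}−z̄) = 261.0579
Denominator Σ(z_t−z̄)² = 477.6364
r_1 = 261.0579 / 477.6364 = 0.547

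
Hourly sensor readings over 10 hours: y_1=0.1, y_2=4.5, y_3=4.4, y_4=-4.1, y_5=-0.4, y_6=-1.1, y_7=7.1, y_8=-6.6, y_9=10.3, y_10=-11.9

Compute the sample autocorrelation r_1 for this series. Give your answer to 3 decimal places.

Mean ȳ = (0.1 + 4.5 + 4.4 − 4.1 − 0.4 − 1.1 + 7.1 − 6.6 + 10.3 − 11.9)/10 = 0.2300
Numerator Σ_{t=1}^{9}(y_t−ȳ)(y_{t+1}−ȳ) = -244.2259
Denominator Σ(y_t−ȳ)² = 398.9410
r_1 = -244.2259 / 398.9410 = -0.612

-0.612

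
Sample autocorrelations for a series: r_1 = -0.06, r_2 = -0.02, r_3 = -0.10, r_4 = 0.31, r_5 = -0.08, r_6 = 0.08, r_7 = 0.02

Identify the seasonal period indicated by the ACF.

4

The largest autocorrelation is r_4 = 0.31; the remaining lags stay at or below 0.08.
The dominant spike at lag 4 indicates a seasonal period of 4.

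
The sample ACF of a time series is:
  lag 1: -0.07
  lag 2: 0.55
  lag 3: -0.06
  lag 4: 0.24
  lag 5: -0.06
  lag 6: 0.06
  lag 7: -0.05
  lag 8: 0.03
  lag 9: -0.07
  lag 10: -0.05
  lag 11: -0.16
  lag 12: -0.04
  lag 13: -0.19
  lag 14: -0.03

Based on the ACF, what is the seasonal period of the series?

The largest autocorrelation is r_2 = 0.55, with a weaker echo at lag 4 (0.24); the remaining lags stay at or below 0.06.
The dominant spike at lag 2 indicates a seasonal period of 2.

2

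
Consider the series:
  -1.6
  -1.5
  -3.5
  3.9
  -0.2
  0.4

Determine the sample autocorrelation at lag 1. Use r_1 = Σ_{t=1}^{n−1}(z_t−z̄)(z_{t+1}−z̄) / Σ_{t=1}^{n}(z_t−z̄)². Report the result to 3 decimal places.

Mean z̄ = (-1.6 − 1.5 − 3.5 + 3.9 − 0.2 + 0.4)/6 = -0.4167
Σ(z_t−z̄)(z_{t+1}−z̄) = (1.2819) + (3.3403) + (-13.3097) + (0.9353) + (0.1769) = -7.5753
Denominator Σ(z_t−z̄)² = 31.4283
r_1 = -7.5753 / 31.4283 = -0.241

-0.241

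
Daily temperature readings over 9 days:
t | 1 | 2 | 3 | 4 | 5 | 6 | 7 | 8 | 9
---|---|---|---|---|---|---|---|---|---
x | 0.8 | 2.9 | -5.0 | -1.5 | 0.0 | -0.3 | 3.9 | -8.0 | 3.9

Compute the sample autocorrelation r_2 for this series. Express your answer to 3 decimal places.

Mean x̄ = (0.8 + 2.9 − 5.0 − 1.5 + 0.0 − 0.3 + 3.9 − 8.0 + 3.9)/9 = -0.3667
Σ(x_t−x̄)(x_{t+2}−x̄) = (-5.4056) + (-3.7022) + (-1.6989) + (-0.0756) + (1.5644) + (-0.5089) + (18.2044) = 8.3778
Denominator Σ(x_t−x̄)² = 129.6000
r_2 = 8.3778 / 129.6000 = 0.065

0.065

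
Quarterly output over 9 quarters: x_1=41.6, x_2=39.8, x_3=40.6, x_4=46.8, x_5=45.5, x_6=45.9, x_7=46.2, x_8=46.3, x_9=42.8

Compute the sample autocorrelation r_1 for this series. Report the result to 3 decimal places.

0.474

Mean x̄ = (41.6 + 39.8 + 40.6 + 46.8 + 45.5 + 45.9 + 46.2 + 46.3 + 42.8)/9 = 43.9444
Numerator Σ_{t=1}^{8}(x_t−x̄)(x_{t+1}−x̄) = 28.5391
Denominator Σ(x_t−x̄)² = 60.2022
r_1 = 28.5391 / 60.2022 = 0.474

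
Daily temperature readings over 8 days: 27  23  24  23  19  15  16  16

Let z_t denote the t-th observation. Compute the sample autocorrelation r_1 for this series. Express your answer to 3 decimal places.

0.592

Mean z̄ = (27 + 23 + 24 + 23 + 19 + 15 + 16 + 16)/8 = 20.3750
Deviations from mean: 6.6250, 2.6250, 3.6250, 2.6250, -1.3750, -5.3750, -4.3750, -4.3750
Σ(z_t−z̄)(z_{t+1}−z̄) = (17.3906) + (9.5156) + (9.5156) + (-3.6094) + (7.3906) + (23.5156) + (19.1406) = 82.8594
Denominator Σ(z_t−z̄)² = 139.8750
r_1 = 82.8594 / 139.8750 = 0.592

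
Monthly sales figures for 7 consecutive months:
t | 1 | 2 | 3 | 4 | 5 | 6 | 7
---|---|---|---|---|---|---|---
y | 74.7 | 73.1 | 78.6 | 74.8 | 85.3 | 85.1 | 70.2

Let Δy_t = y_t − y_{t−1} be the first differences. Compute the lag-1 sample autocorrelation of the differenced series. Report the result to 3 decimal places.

-0.160

First differences Δy: -1.6, 5.5, -3.8, 10.5, -0.2, -14.9
Mean of differences = -0.7500
Numerator Σ(Δy_t−Δȳ)(Δy_{t+1}−Δȳ) = -60.2825
Denominator Σ(Δy_t−Δȳ)² = 376.1750
r_1(Δy) = -60.2825 / 376.1750 = -0.160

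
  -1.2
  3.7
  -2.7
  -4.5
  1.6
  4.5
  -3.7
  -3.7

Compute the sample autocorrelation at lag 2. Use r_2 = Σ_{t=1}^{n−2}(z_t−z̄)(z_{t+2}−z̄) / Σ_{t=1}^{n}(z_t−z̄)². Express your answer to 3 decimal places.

-0.707

Mean z̄ = (-1.2 + 3.7 − 2.7 − 4.5 + 1.6 + 4.5 − 3.7 − 3.7)/8 = -0.7500
Deviations from mean: -0.4500, 4.4500, -1.9500, -3.7500, 2.3500, 5.2500, -2.9500, -2.9500
Σ(z_t−z̄)(z_{t+2}−z̄) = (0.8775) + (-16.6875) + (-4.5825) + (-19.6875) + (-6.9325) + (-15.4875) = -62.5000
Denominator Σ(z_t−z̄)² = 88.3600
r_2 = -62.5000 / 88.3600 = -0.707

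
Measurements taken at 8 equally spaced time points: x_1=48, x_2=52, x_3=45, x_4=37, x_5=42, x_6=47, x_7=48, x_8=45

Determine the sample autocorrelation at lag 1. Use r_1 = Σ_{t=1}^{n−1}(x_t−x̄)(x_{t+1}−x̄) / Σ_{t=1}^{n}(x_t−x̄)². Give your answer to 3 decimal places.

0.312

Mean x̄ = (48 + 52 + 45 + 37 + 42 + 47 + 48 + 45)/8 = 45.5000
Deviations from mean: 2.5000, 6.5000, -0.5000, -8.5000, -3.5000, 1.5000, 2.5000, -0.5000
Numerator Σ_{t=1}^{7}(x_t−x̄)(x_{t+1}−x̄) = 44.2500
Denominator Σ(x_t−x̄)² = 142.0000
r_1 = 44.2500 / 142.0000 = 0.312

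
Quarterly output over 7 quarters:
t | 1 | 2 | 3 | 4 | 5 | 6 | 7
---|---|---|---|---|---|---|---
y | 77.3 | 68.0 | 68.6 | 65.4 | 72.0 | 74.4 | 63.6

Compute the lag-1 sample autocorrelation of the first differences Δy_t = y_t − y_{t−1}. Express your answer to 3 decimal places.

First differences Δy: -9.3, 0.6, -3.2, 6.6, 2.4, -10.8
Mean of differences = -2.2833
Numerator Σ(Δy_t−Δȳ)(Δy_{t+1}−Δȳ) = -29.3003
Denominator Σ(Δy_t−Δȳ)² = 231.7683
r_1(Δy) = -29.3003 / 231.7683 = -0.126

-0.126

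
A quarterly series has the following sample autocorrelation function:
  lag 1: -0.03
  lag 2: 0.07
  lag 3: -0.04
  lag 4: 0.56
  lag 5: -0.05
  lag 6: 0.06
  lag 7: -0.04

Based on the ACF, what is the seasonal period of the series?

4

The largest autocorrelation is r_4 = 0.56; the remaining lags stay at or below 0.07.
The dominant spike at lag 4 indicates a seasonal period of 4.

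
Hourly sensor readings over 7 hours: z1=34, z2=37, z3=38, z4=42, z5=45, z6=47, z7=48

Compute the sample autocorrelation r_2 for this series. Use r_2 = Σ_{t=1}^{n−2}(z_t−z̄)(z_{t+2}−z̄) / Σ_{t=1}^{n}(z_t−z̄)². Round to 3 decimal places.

Mean z̄ = (34 + 37 + 38 + 42 + 45 + 47 + 48)/7 = 41.5714
Deviations from mean: -7.5714, -4.5714, -3.5714, 0.4286, 3.4286, 5.4286, 6.4286
Numerator Σ_{t=1}^{5}(z_t−z̄)(z_{t+2}−z̄) = 37.2041
Denominator Σ(z_t−z̄)² = 173.7143
r_2 = 37.2041 / 173.7143 = 0.214

0.214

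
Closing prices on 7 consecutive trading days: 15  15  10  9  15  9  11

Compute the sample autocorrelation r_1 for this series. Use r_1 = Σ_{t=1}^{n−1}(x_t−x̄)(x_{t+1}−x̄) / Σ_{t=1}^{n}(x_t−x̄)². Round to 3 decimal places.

Mean x̄ = (15 + 15 + 10 + 9 + 15 + 9 + 11)/7 = 12.0000
Deviations from mean: 3.0000, 3.0000, -2.0000, -3.0000, 3.0000, -3.0000, -1.0000
Numerator Σ_{t=1}^{6}(x_t−x̄)(x_{t+1}−x̄) = -6.0000
Denominator Σ(x_t−x̄)² = 50.0000
r_1 = -6.0000 / 50.0000 = -0.120

-0.120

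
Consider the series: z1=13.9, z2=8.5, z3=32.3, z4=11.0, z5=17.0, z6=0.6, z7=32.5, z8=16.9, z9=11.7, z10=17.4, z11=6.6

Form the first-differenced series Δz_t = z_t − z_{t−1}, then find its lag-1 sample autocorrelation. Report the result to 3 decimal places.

-0.677

First differences Δz: -5.4, 23.8, -21.3, 6.0, -16.4, 31.9, -15.6, -5.2, 5.7, -10.8
Mean of differences = -0.7300
Numerator Σ(Δz_t−Δz̄)(Δz_{t+1}−Δz̄) = -1886.5759
Denominator Σ(Δz_t−Δz̄)² = 2786.0610
r_1(Δz) = -1886.5759 / 2786.0610 = -0.677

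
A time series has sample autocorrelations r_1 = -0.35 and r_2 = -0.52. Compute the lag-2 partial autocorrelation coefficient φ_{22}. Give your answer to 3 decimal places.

φ_{22} = (r_2 − r_1²) / (1 − r_1²)
r_1² = (-0.35)² = 0.1225
Numerator = -0.52 − 0.1225 = -0.6425; denominator = 1 − 0.1225 = 0.8775
φ_{22} = -0.6425 / 0.8775 = -0.732

-0.732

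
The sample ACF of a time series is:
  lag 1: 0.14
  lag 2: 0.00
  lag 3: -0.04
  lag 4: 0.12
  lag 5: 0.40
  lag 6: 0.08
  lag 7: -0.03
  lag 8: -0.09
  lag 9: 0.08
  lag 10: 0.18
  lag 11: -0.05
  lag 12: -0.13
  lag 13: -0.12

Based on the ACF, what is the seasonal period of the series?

The largest autocorrelation is r_5 = 0.40, with a weaker echo at lag 10 (0.18); the remaining lags stay at or below 0.14.
The dominant spike at lag 5 indicates a seasonal period of 5.

5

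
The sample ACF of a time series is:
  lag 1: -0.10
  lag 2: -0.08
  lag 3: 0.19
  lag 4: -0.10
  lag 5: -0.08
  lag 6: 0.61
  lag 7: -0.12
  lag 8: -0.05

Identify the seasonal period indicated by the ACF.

The largest autocorrelation is r_6 = 0.61; the remaining lags stay at or below 0.19.
The dominant spike at lag 6 indicates a seasonal period of 6.

6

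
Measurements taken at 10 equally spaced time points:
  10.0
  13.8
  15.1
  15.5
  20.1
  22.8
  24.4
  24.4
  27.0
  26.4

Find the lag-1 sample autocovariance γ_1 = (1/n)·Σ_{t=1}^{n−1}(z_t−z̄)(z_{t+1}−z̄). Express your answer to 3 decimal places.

22.169

Mean z̄ = (10.0 + 13.8 + 15.1 + 15.5 + 20.1 + 22.8 + 24.4 + 24.4 + 27.0 + 26.4)/10 = 19.9500
Σ_{t=1}^{9}(z_t−z̄)(z_{t+1}−z̄) = 221.6925
γ_1 = 221.6925 / 10 = 22.169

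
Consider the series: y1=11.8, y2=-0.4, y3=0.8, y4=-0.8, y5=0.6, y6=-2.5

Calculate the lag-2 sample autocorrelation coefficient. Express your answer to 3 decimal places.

0.055

Mean ȳ = (11.8 − 0.4 + 0.8 − 0.8 + 0.6 − 2.5)/6 = 1.5833
Deviations from mean: 10.2167, -1.9833, -0.7833, -2.3833, -0.9833, -4.0833
Σ(y_t−ȳ)(y_{t+2}−ȳ) = (-8.0031) + (4.7269) + (0.7703) + (9.7319) = 7.2261
Denominator Σ(y_t−ȳ)² = 132.2483
r_2 = 7.2261 / 132.2483 = 0.055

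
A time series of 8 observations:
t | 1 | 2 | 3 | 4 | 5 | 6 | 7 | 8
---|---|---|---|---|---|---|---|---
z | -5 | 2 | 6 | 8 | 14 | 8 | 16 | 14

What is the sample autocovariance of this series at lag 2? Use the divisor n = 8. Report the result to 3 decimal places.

7.809

Mean z̄ = (-5 + 2 + 6 + 8 + 14 + 8 + 16 + 14)/8 = 7.8750
Deviations: -12.8750, -5.8750, -1.8750, 0.1250, 6.1250, 0.1250, 8.1250, 6.1250
Σ_{t=1}^{6}(z_t−z̄)(z_{t+2}−z̄) = 62.4688
γ_2 = 62.4688 / 8 = 7.809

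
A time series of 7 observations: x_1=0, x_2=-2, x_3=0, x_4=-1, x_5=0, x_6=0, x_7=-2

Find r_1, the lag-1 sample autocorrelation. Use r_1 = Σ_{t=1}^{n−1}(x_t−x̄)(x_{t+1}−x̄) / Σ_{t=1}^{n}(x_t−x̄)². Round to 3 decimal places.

-0.489

Mean x̄ = (0 − 2 + 0 − 1 + 0 + 0 − 2)/7 = -0.7143
Σ(x_t−x̄)(x_{t+1}−x̄) = (-0.9184) + (-0.9184) + (-0.2041) + (-0.2041) + (0.5102) + (-0.9184) = -2.6531
Denominator Σ(x_t−x̄)² = 5.4286
r_1 = -2.6531 / 5.4286 = -0.489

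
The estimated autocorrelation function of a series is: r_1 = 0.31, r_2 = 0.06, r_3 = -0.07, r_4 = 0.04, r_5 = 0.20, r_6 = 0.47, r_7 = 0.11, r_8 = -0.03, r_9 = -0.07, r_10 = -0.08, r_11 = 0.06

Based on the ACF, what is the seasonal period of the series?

6

The largest autocorrelation is r_6 = 0.47; the remaining lags stay at or below 0.31. The elevated value at lag 1 (0.31), dropping to 0.06 at lag 2, reflects decaying short-term dependence rather than seasonality.
The dominant spike at lag 6 indicates a seasonal period of 6.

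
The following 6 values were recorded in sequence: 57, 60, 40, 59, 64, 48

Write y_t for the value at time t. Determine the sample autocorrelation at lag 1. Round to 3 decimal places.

Mean ȳ = (57 + 60 + 40 + 59 + 64 + 48)/6 = 54.6667
Σ(y_t−ȳ)(y_{t+1}−ȳ) = (12.4444) + (-78.2222) + (-63.5556) + (40.4444) + (-62.2222) = -151.1111
Denominator Σ(y_t−ȳ)² = 399.3333
r_1 = -151.1111 / 399.3333 = -0.378

-0.378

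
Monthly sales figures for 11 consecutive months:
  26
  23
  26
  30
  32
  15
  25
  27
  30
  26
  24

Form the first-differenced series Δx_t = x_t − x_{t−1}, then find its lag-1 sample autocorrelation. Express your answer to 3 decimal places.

-0.371

First differences Δx: -3, 3, 4, 2, -17, 10, 2, 3, -4, -2
Mean of differences = -0.2000
Numerator Σ(Δx_t−Δx̄)(Δx_{t+1}−Δx̄) = -170.4400
Denominator Σ(Δx_t−Δx̄)² = 459.6000
r_1(Δx) = -170.4400 / 459.6000 = -0.371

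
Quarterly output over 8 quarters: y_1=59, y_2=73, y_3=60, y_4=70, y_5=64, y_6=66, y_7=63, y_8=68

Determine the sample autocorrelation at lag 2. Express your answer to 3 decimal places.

Mean ȳ = (59 + 73 + 60 + 70 + 64 + 66 + 63 + 68)/8 = 65.3750
Deviations from mean: -6.3750, 7.6250, -5.3750, 4.6250, -1.3750, 0.6250, -2.3750, 2.6250
Numerator Σ_{t=1}^{6}(y_t−ȳ)(y_{t+2}−ȳ) = 84.7188
Denominator Σ(y_t−ȳ)² = 163.8750
r_2 = 84.7188 / 163.8750 = 0.517

0.517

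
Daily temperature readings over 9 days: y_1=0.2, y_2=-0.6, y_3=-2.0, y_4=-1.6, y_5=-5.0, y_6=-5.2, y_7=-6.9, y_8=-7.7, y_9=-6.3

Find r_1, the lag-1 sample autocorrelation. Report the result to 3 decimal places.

0.691

Mean ȳ = (0.2 − 0.6 − 2.0 − 1.6 − 5.0 − 5.2 − 6.9 − 7.7 − 6.3)/9 = -3.9000
Numerator Σ_{t=1}^{8}(y_t−ȳ)(y_{t+1}−ȳ) = 47.4900
Denominator Σ(y_t−ȳ)² = 68.7000
r_1 = 47.4900 / 68.7000 = 0.691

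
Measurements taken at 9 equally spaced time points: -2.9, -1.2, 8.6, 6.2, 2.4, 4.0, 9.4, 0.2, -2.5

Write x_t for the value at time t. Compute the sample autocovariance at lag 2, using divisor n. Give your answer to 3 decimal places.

-9.313

Mean x̄ = (-2.9 − 1.2 + 8.6 + 6.2 + 2.4 + 4.0 + 9.4 + 0.2 − 2.5)/9 = 2.6889
Σ_{t=1}^{7}(x_t−x̄)(x_{t+2}−x̄) = -83.8202
γ_2 = -83.8202 / 9 = -9.313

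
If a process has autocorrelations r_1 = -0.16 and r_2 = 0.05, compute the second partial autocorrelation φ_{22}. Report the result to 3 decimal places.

0.025

φ_{22} = (r_2 − r_1²) / (1 − r_1²)
r_1² = (-0.16)² = 0.0256
Numerator = 0.05 − 0.0256 = 0.0244; denominator = 1 − 0.0256 = 0.9744
φ_{22} = 0.0244 / 0.9744 = 0.025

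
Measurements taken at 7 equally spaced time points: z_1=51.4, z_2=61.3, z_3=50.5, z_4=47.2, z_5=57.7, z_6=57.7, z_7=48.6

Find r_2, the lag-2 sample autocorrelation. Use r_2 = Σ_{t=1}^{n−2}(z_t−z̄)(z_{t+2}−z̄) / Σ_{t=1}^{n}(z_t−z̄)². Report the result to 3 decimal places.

-0.592

Mean z̄ = (51.4 + 61.3 + 50.5 + 47.2 + 57.7 + 57.7 + 48.6)/7 = 53.4857
Deviations from mean: -2.0857, 7.8143, -2.9857, -6.2857, 4.2143, 4.2143, -4.8857
Σ(z_t−z̄)(z_{t+2}−z̄) = (6.2273) + (-49.1184) + (-12.5827) + (-26.4898) + (-20.5898) = -102.5533
Denominator Σ(z_t−z̄)² = 173.2286
r_2 = -102.5533 / 173.2286 = -0.592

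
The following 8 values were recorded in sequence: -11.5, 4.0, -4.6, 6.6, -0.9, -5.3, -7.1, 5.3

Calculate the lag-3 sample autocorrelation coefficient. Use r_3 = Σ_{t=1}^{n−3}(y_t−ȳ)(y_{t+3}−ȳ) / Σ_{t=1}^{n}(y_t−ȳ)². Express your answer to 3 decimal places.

-0.355

Mean ȳ = (-11.5 + 4.0 − 4.6 + 6.6 − 0.9 − 5.3 − 7.1 + 5.3)/8 = -1.6875
Deviations from mean: -9.8125, 5.6875, -2.9125, 8.2875, 0.7875, -3.6125, -5.4125, 6.9875
Numerator Σ_{t=1}^{5}(y_t−ȳ)(y_{t+3}−ȳ) = -105.6742
Denominator Σ(y_t−ȳ)² = 297.5888
r_3 = -105.6742 / 297.5888 = -0.355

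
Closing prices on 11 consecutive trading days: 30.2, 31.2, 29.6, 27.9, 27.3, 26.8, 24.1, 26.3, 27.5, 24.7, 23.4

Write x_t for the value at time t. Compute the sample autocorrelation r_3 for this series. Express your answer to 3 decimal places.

Mean x̄ = (30.2 + 31.2 + 29.6 + 27.9 + 27.3 + 26.8 + 24.1 + 26.3 + 27.5 + 24.7 + 23.4)/11 = 27.1818
Numerator Σ_{t=1}^{8}(x_t−x̄)(x_{t+3}−x̄) = 10.2636
Denominator Σ(x_t−x̄)² = 62.6164
r_3 = 10.2636 / 62.6164 = 0.164

0.164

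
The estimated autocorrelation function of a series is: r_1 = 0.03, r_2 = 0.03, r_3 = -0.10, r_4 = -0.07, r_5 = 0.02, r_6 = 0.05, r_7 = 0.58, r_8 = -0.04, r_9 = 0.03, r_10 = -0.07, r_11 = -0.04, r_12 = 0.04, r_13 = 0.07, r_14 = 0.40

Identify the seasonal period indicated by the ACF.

The largest autocorrelation is r_7 = 0.58, with a weaker echo at lag 14 (0.40); the remaining lags stay at or below 0.07.
The dominant spike at lag 7 indicates a seasonal period of 7.

7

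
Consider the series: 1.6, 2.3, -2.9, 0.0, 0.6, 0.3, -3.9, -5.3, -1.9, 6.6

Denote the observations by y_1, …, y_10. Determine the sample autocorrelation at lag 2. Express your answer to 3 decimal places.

Mean ȳ = (1.6 + 2.3 − 2.9 + 0.0 + 0.6 + 0.3 − 3.9 − 5.3 − 1.9 + 6.6)/10 = -0.2600
Numerator Σ_{t=1}^{8}(y_t−ȳ)(y_{t+2}−ȳ) = -40.9272
Denominator Σ(y_t−ȳ)² = 106.5040
r_2 = -40.9272 / 106.5040 = -0.384

-0.384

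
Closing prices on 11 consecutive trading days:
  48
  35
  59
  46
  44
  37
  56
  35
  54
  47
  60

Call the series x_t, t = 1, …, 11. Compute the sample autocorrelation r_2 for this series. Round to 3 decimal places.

0.290

Mean x̄ = (48 + 35 + 59 + 46 + 44 + 37 + 56 + 35 + 54 + 47 + 60)/11 = 47.3636
Numerator Σ_{t=1}^{9}(x_t−x̄)(x_{t+2}−x̄) = 244.0083
Denominator Σ(x_t−x̄)² = 840.5455
r_2 = 244.0083 / 840.5455 = 0.290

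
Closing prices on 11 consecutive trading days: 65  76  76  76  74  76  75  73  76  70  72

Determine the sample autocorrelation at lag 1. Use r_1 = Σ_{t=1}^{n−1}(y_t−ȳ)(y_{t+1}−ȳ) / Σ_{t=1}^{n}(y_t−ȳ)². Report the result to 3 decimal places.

Mean ȳ = (65 + 76 + 76 + 76 + 74 + 76 + 75 + 73 + 76 + 70 + 72)/11 = 73.5455
Numerator Σ_{t=1}^{10}(y_t−ȳ)(y_{t+1}−ȳ) = -8.4793
Denominator Σ(y_t−ȳ)² = 120.7273
r_1 = -8.4793 / 120.7273 = -0.070

-0.070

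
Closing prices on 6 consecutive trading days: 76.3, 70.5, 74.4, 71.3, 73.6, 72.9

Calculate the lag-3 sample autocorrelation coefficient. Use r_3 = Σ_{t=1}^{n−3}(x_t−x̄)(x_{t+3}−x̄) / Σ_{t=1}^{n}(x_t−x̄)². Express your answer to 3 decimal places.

Mean x̄ = (76.3 + 70.5 + 74.4 + 71.3 + 73.6 + 72.9)/6 = 73.1667
Deviations from mean: 3.1333, -2.6667, 1.2333, -1.8667, 0.4333, -0.2667
Σ(x_t−x̄)(x_{t+3}−x̄) = (-5.8489) + (-1.1556) + (-0.3289) = -7.3333
Denominator Σ(x_t−x̄)² = 22.1933
r_3 = -7.3333 / 22.1933 = -0.330

-0.330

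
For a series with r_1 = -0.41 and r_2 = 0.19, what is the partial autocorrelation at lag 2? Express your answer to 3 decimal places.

0.026

φ_{22} = (r_2 − r_1²) / (1 − r_1²)
r_1² = (-0.41)² = 0.1681
Numerator = 0.19 − 0.1681 = 0.0219; denominator = 1 − 0.1681 = 0.8319
φ_{22} = 0.0219 / 0.8319 = 0.026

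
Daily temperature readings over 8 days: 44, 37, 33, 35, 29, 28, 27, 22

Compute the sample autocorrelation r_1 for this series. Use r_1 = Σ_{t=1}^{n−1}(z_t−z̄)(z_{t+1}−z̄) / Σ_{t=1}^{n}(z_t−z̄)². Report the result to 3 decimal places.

0.428

Mean z̄ = (44 + 37 + 33 + 35 + 29 + 28 + 27 + 22)/8 = 31.8750
Deviations from mean: 12.1250, 5.1250, 1.1250, 3.1250, -2.8750, -3.8750, -4.8750, -9.8750
Numerator Σ_{t=1}^{7}(z_t−z̄)(z_{t+1}−z̄) = 140.6094
Denominator Σ(z_t−z̄)² = 328.8750
r_1 = 140.6094 / 328.8750 = 0.428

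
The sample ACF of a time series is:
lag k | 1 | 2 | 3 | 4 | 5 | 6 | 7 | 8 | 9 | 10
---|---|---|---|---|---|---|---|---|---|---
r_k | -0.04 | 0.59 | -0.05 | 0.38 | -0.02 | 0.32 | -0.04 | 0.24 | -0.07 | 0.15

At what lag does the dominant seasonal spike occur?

The largest autocorrelation is r_2 = 0.59, with weaker echoes at lags 4 (0.38), 6 (0.32), 8 (0.24) and 10 (0.15); the remaining lags stay at or below -0.02.
The dominant spike at lag 2 indicates a seasonal period of 2.

2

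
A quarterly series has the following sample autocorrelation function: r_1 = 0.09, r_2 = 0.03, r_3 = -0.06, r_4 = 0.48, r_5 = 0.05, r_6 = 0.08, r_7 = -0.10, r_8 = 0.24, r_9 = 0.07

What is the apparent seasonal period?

The largest autocorrelation is r_4 = 0.48, with a weaker echo at lag 8 (0.24); the remaining lags stay at or below 0.09.
The dominant spike at lag 4 indicates a seasonal period of 4.

4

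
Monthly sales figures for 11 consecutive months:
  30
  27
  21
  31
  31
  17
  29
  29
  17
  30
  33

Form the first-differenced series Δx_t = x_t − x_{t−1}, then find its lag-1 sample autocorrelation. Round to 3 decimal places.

First differences Δx: -3, -6, 10, 0, -14, 12, 0, -12, 13, 3
Mean of differences = 0.3000
Numerator Σ(Δx_t−Δx̄)(Δx_{t+1}−Δx̄) = -327.9900
Denominator Σ(Δx_t−Δx̄)² = 806.1000
r_1(Δx) = -327.9900 / 806.1000 = -0.407

-0.407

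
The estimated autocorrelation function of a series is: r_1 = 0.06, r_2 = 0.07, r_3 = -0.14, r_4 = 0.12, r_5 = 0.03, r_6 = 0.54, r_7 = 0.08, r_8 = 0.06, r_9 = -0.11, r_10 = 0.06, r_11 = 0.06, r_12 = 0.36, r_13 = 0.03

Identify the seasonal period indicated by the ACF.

6

The largest autocorrelation is r_6 = 0.54, with a weaker echo at lag 12 (0.36); the remaining lags stay at or below 0.12.
The dominant spike at lag 6 indicates a seasonal period of 6.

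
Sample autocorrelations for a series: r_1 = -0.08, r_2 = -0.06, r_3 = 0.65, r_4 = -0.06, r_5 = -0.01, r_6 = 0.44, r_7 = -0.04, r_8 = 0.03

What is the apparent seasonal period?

3

The largest autocorrelation is r_3 = 0.65, with a weaker echo at lag 6 (0.44); the remaining lags stay at or below 0.03.
The dominant spike at lag 3 indicates a seasonal period of 3.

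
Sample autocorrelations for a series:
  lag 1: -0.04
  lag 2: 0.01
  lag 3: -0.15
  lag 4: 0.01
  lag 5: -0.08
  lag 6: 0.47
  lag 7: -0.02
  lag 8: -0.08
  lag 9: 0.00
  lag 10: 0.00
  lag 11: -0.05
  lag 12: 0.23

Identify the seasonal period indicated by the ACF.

The largest autocorrelation is r_6 = 0.47, with a weaker echo at lag 12 (0.23); the remaining lags stay at or below 0.01.
The dominant spike at lag 6 indicates a seasonal period of 6.

6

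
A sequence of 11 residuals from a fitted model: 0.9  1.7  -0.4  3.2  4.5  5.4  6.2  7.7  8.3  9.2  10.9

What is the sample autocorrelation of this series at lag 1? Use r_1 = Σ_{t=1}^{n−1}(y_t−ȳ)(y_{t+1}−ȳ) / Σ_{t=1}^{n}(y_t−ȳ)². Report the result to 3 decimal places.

Mean ȳ = (0.9 + 1.7 − 0.4 + 3.2 + 4.5 + 5.4 + 6.2 + 7.7 + 8.3 + 9.2 + 10.9)/11 = 5.2364
Numerator Σ_{t=1}^{10}(y_t−ȳ)(y_{t+1}−ȳ) = 92.7950
Denominator Σ(y_t−ȳ)² = 131.9655
r_1 = 92.7950 / 131.9655 = 0.703

0.703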